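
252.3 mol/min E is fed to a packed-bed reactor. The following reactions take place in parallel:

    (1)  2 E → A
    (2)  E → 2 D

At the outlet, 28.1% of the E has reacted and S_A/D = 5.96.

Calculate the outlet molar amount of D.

5.71 mol/min

Conversion of E: E consumed = 0.281 × 252.3 = 70.9 mol/min = 2ξ₁ + 1ξ₂.
Selectivity: 1ξ₁ / (2ξ₂) = 5.96 → ξ₁ = 11.92 ξ₂.
Substitute: (2·11.92 + 1) ξ₂ = 70.9 → ξ₂ = 2.854 mol/min, ξ₁ = 34.02 mol/min.
Outlet amounts (n = n₀ + Σ ν·ξ):
  E: 252.3 − 2(34.02) − 1(2.854) = 181.4
  A: 0 + 1(34.02) = 34.02
  D: 0 + 2(2.854) = 5.708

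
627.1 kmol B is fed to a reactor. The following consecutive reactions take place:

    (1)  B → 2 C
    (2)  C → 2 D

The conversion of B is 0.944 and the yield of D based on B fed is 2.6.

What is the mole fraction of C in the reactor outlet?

Conversion of B: B consumed = 1ξ₁ = 0.944 × 627.1 → ξ₁ = 592 kmol.
Yield of D: 2ξ₂ / 627.1 = 2.6 → ξ₂ = 815.2 kmol.
Outlet amounts (n = n₀ + Σ ν·ξ):
  B: 627.1 − 1(592) = 35.12
  C: 0 + 2(592) − 1(815.2) = 368.7
  D: 0 + 2(815.2) = 1630
Total out = 2034 kmol; y_C = 368.7 / 2034 = 0.1813.

0.181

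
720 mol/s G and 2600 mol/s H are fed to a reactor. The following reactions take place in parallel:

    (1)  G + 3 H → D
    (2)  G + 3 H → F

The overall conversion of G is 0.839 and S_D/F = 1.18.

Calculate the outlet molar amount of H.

788 mol/s

Conversion of G: G consumed = 0.839 × 720 = 604.1 mol/s = 1ξ₁ + 1ξ₂.
Selectivity: 1ξ₁ / (1ξ₂) = 1.18 → ξ₁ = 1.18 ξ₂.
Substitute: (1·1.18 + 1) ξ₂ = 604.1 → ξ₂ = 277.1 mol/s, ξ₁ = 327 mol/s.
Outlet amounts (n = n₀ + Σ ν·ξ):
  G: 720 − 1(327) − 1(277.1) = 115.9
  H: 2600 − 3(327) − 3(277.1) = 787.8
  D: 0 + 1(327) = 327
  F: 0 + 1(277.1) = 277.1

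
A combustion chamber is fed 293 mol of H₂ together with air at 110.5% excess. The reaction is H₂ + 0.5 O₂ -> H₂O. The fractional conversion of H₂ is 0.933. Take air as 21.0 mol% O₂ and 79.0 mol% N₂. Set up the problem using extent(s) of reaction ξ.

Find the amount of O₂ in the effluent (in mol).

Stoichiometric O₂ = 0.5 × 293 = 146.5 mol; O₂ fed = 146.5 × 2.105 = 308.4 mol.
N₂ fed = 308.4 × 79/21 = 1160 mol.
Fuel reacted = 0.933 × 293 → ξ = 273.4 mol.
Outlet (n = n₀ + ν ξ):
  H₂: 293 − 1(273.4) = 19.63
  O₂: 308.4 − 0.5(273.4) = 171.7
  N₂: 1160 (inert)
  H₂O: 0 + 1(273.4) = 273.4

172 mol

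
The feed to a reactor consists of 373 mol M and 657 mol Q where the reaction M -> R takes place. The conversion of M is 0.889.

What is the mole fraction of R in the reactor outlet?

M reacted = 0.889 × 373 = 331.6 mol; ν_M = −1, so ξ = 331.6/1 = 331.6 mol.
Outlet amounts (n = n₀ + ν ξ):
  M: 373 − 1(331.6) = 41.4
  R: 0 + 1(331.6) = 331.6
  Q: 657 (inert)
Total out = 1030 mol; y_R = 331.6 / 1030 = 0.3219.

0.322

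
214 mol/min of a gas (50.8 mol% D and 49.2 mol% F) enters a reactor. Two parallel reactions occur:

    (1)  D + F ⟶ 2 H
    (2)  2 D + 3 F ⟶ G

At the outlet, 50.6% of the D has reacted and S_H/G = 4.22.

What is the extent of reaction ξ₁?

ξ₁ = 28.2 mol/min

Conversion of D: D consumed = 0.506 × 108.7 = 55.01 mol/min = 1ξ₁ + 2ξ₂.
Selectivity: 2ξ₁ / (1ξ₂) = 4.22 → ξ₁ = 2.11 ξ₂.
Substitute: (1·2.11 + 2) ξ₂ = 55.01 → ξ₂ = 13.38 mol/min, ξ₁ = 28.24 mol/min.
Outlet amounts (n = n₀ + Σ ν·ξ):
  D: 108.7 − 1(28.24) − 2(13.38) = 53.7
  F: 105.3 − 1(28.24) − 3(13.38) = 36.9
  H: 0 + 2(28.24) = 56.48
  G: 0 + 1(13.38) = 13.38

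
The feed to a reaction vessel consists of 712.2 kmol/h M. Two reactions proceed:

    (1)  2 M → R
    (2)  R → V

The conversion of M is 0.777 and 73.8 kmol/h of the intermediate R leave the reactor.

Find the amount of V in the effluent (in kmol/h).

Conversion of M: M consumed = 2ξ₁ = 0.777 × 712.2 → ξ₁ = 276.7 kmol/h.
R balance: n_R = 0 + 1ξ₁ − 1ξ₂ = 73.8 → ξ₂ = (1·276.7 − 73.8)/1 = 202.9 kmol/h.
Outlet amounts (n = n₀ + Σ ν·ξ):
  M: 712.2 − 2(276.7) = 158.8
  R: 0 + 1(276.7) − 1(202.9) = 73.8
  V: 0 + 1(202.9) = 202.9

203 kmol/h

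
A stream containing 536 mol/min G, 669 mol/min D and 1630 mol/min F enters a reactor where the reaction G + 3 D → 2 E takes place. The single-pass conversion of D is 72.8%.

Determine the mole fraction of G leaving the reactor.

D reacted = 0.728 × 669 = 487 mol/min; ν_D = −3, so ξ = 487/3 = 162.3 mol/min.
Outlet amounts (n = n₀ + ν ξ):
  G: 536 − 1(162.3) = 373.7
  D: 669 − 3(162.3) = 182
  E: 0 + 2(162.3) = 324.7
  F: 1630 (inert)
Total out = 2510 mol/min; y_G = 373.7 / 2510 = 0.1488.

0.149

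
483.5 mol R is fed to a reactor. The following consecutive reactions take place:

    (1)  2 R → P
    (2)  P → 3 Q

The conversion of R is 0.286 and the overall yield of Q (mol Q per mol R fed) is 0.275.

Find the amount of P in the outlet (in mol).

24.8 mol

Conversion of R: R consumed = 2ξ₁ = 0.286 × 483.5 → ξ₁ = 69.14 mol.
Yield of Q: 3ξ₂ / 483.5 = 0.275 → ξ₂ = 44.32 mol.
Outlet amounts (n = n₀ + Σ ν·ξ):
  R: 483.5 − 2(69.14) = 345.2
  P: 0 + 1(69.14) − 1(44.32) = 24.82
  Q: 0 + 3(44.32) = 133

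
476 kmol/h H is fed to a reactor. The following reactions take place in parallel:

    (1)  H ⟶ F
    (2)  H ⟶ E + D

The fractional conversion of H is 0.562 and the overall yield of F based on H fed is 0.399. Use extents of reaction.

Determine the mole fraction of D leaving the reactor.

Yield of F: 1ξ₁ / 476 = 0.399 → ξ₁ = 189.9 kmol/h.
Conversion of H: 1ξ₁ + 1ξ₂ = 0.562 × 476 = 267.5 → ξ₂ = 77.59 kmol/h.
Outlet amounts (n = n₀ + Σ ν·ξ):
  H: 476 − 1(189.9) − 1(77.59) = 208.5
  F: 0 + 1(189.9) = 189.9
  E: 0 + 1(77.59) = 77.59
  D: 0 + 1(77.59) = 77.59
Total out = 553.6 kmol/h; y_D = 77.59 / 553.6 = 0.1402.

0.14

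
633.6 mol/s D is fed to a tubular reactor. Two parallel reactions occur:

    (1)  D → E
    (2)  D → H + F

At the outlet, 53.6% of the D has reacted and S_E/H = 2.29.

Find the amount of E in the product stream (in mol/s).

Conversion of D: D consumed = 0.536 × 633.6 = 339.6 mol/s = 1ξ₁ + 1ξ₂.
Selectivity: 1ξ₁ / (1ξ₂) = 2.29 → ξ₁ = 2.29 ξ₂.
Substitute: (1·2.29 + 1) ξ₂ = 339.6 → ξ₂ = 103.2 mol/s, ξ₁ = 236.4 mol/s.
Outlet amounts (n = n₀ + Σ ν·ξ):
  D: 633.6 − 1(236.4) − 1(103.2) = 294
  E: 0 + 1(236.4) = 236.4
  H: 0 + 1(103.2) = 103.2
  F: 0 + 1(103.2) = 103.2

236 mol/s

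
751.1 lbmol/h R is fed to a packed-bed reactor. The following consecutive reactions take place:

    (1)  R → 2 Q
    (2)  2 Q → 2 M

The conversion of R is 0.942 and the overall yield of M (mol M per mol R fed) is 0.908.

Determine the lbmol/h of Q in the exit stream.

Conversion of R: R consumed = 1ξ₁ = 0.942 × 751.1 → ξ₁ = 707.5 lbmol/h.
Yield of M: 2ξ₂ / 751.1 = 0.908 → ξ₂ = 341 lbmol/h.
Outlet amounts (n = n₀ + Σ ν·ξ):
  R: 751.1 − 1(707.5) = 43.56
  Q: 0 + 2(707.5) − 2(341) = 733.1
  M: 0 + 2(341) = 682

733 lbmol/h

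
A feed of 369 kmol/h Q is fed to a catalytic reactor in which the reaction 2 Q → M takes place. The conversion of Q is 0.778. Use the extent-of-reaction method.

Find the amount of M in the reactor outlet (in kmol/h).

144 kmol/h

Q reacted = 0.778 × 369 = 287.1 kmol/h; ν_Q = −2, so ξ = 287.1/2 = 143.5 kmol/h.
Outlet amounts (n = n₀ + ν ξ):
  Q: 369 − 2(143.5) = 81.92
  M: 0 + 1(143.5) = 143.5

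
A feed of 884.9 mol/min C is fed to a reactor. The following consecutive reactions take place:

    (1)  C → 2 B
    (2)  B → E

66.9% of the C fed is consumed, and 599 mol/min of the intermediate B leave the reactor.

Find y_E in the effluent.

Conversion of C: C consumed = 1ξ₁ = 0.669 × 884.9 → ξ₁ = 592 mol/min.
B balance: n_B = 0 + 2ξ₁ − 1ξ₂ = 599 → ξ₂ = (2·592 − 599)/1 = 585 mol/min.
Outlet amounts (n = n₀ + Σ ν·ξ):
  C: 884.9 − 1(592) = 292.9
  B: 0 + 2(592) − 1(585) = 599
  E: 0 + 1(585) = 585
Total out = 1477 mol/min; y_E = 585 / 1477 = 0.3961.

0.396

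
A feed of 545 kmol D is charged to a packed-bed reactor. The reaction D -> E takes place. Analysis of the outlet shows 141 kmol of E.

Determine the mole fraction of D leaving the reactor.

0.741

For E: n = n₀ + 1ξ → 141 = 0 + 1ξ, giving ξ = 141 kmol.
Outlet amounts (n = n₀ + ν ξ):
  D: 545 − 1(141) = 404
  E: 0 + 1(141) = 141
Total out = 545 kmol; y_D = 404 / 545 = 0.7413.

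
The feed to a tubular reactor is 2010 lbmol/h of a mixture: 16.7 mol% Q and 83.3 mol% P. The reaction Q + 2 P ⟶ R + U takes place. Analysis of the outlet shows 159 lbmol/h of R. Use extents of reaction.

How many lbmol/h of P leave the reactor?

1360 lbmol/h

For R: n = n₀ + 1ξ → 159 = 0 + 1ξ, giving ξ = 159 lbmol/h.
Outlet amounts (n = n₀ + ν ξ):
  Q: 335.7 − 1(159) = 176.7
  P: 1674 − 2(159) = 1356
  R: 0 + 1(159) = 159
  U: 0 + 1(159) = 159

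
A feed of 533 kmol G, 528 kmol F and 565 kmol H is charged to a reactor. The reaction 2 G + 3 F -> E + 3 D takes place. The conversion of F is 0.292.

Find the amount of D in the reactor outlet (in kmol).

F reacted = 0.292 × 528 = 154.2 kmol; ν_F = −3, so ξ = 154.2/3 = 51.39 kmol.
Outlet amounts (n = n₀ + ν ξ):
  G: 533 − 2(51.39) = 430.2
  F: 528 − 3(51.39) = 373.8
  E: 0 + 1(51.39) = 51.39
  D: 0 + 3(51.39) = 154.2
  H: 565 (inert)

154 kmol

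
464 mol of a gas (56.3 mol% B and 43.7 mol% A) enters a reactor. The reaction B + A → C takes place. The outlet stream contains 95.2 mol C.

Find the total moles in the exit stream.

For C: n = n₀ + 1ξ → 95.2 = 0 + 1ξ, giving ξ = 95.2 mol.
Outlet amounts (n = n₀ + ν ξ):
  B: 261.2 − 1(95.2) = 166
  A: 202.8 − 1(95.2) = 107.6
  C: 0 + 1(95.2) = 95.2
Total out = 166 + 107.6 + 95.2 = 368.8 mol.

369 mol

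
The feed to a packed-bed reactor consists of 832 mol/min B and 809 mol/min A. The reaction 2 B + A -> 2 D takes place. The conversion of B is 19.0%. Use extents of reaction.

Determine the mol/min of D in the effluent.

B reacted = 0.19 × 832 = 158.1 mol/min; ν_B = −2, so ξ = 158.1/2 = 79.04 mol/min.
Outlet amounts (n = n₀ + ν ξ):
  B: 832 − 2(79.04) = 673.9
  A: 809 − 1(79.04) = 730
  D: 0 + 2(79.04) = 158.1

158 mol/min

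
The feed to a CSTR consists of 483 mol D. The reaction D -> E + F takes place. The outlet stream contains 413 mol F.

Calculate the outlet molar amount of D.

For F: n = n₀ + 1ξ → 413 = 0 + 1ξ, giving ξ = 413 mol.
Outlet amounts (n = n₀ + ν ξ):
  D: 483 − 1(413) = 70
  E: 0 + 1(413) = 413
  F: 0 + 1(413) = 413

70 mol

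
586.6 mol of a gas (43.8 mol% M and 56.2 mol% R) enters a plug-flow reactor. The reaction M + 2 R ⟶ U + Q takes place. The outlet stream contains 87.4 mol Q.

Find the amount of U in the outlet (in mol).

For Q: n = n₀ + 1ξ → 87.4 = 0 + 1ξ, giving ξ = 87.4 mol.
Outlet amounts (n = n₀ + ν ξ):
  M: 256.9 − 1(87.4) = 169.5
  R: 329.7 − 2(87.4) = 154.9
  U: 0 + 1(87.4) = 87.4
  Q: 0 + 1(87.4) = 87.4

87.4 mol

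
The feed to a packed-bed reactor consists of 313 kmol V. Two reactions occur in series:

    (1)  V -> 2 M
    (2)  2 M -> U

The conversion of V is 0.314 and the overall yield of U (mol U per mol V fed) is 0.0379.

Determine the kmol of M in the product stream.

Conversion of V: V consumed = 1ξ₁ = 0.314 × 313 → ξ₁ = 98.28 kmol.
Yield of U: 1ξ₂ / 313 = 0.0379 → ξ₂ = 11.86 kmol.
Outlet amounts (n = n₀ + Σ ν·ξ):
  V: 313 − 1(98.28) = 214.7
  M: 0 + 2(98.28) − 2(11.86) = 172.8
  U: 0 + 1(11.86) = 11.86

173 kmol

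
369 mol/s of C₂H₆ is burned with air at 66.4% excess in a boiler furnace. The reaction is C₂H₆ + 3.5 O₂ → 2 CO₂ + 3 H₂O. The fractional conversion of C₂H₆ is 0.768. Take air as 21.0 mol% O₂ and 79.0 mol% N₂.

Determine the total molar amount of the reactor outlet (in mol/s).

Stoichiometric O₂ = 3.5 × 369 = 1292 mol/s; O₂ fed = 1292 × 1.664 = 2149 mol/s.
N₂ fed = 2149 × 79/21 = 8085 mol/s.
Fuel reacted = 0.768 × 369 → ξ = 283.4 mol/s.
Outlet (n = n₀ + ν ξ):
  C₂H₆: 369 − 1(283.4) = 85.61
  O₂: 2149 − 3.5(283.4) = 1157
  N₂: 8085 (inert)
  CO₂: 0 + 2(283.4) = 566.8
  H₂O: 0 + 3(283.4) = 850.2
Total out = 85.61 + 1157 + 8085 + 566.8 + 850.2 = 10740 mol/s.

10700 mol/s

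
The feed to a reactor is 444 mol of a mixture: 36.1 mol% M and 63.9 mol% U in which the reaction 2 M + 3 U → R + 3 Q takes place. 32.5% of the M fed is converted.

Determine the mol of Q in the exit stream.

M reacted = 0.325 × 160.3 = 52.09 mol; ν_M = −2, so ξ = 52.09/2 = 26.05 mol.
Outlet amounts (n = n₀ + ν ξ):
  M: 160.3 − 2(26.05) = 108.2
  U: 283.7 − 3(26.05) = 205.6
  R: 0 + 1(26.05) = 26.05
  Q: 0 + 3(26.05) = 78.14

78.1 mol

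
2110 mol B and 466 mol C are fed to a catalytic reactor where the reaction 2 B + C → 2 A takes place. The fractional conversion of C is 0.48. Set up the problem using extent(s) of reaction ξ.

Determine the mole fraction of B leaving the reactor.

C reacted = 0.48 × 466 = 223.7 mol; ν_C = −1, so ξ = 223.7/1 = 223.7 mol.
Outlet amounts (n = n₀ + ν ξ):
  B: 2110 − 2(223.7) = 1663
  C: 466 − 1(223.7) = 242.3
  A: 0 + 2(223.7) = 447.4
Total out = 2352 mol; y_B = 1663 / 2352 = 0.7068.

0.707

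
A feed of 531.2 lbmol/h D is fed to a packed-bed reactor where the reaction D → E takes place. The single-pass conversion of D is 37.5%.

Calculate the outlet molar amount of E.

D reacted = 0.375 × 531.2 = 199.2 lbmol/h; ν_D = −1, so ξ = 199.2/1 = 199.2 lbmol/h.
Outlet amounts (n = n₀ + ν ξ):
  D: 531.2 − 1(199.2) = 332
  E: 0 + 1(199.2) = 199.2

199 lbmol/h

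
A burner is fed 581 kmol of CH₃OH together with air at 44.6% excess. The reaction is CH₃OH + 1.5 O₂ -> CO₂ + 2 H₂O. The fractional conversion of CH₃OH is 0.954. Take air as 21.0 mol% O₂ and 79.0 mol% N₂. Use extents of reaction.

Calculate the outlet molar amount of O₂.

Stoichiometric O₂ = 1.5 × 581 = 871.5 kmol; O₂ fed = 871.5 × 1.446 = 1260 kmol.
N₂ fed = 1260 × 79/21 = 4741 kmol.
Fuel reacted = 0.954 × 581 → ξ = 554.3 kmol.
Outlet (n = n₀ + ν ξ):
  CH₃OH: 581 − 1(554.3) = 26.73
  O₂: 1260 − 1.5(554.3) = 428.8
  N₂: 4741 (inert)
  CO₂: 0 + 1(554.3) = 554.3
  H₂O: 0 + 2(554.3) = 1109

429 kmol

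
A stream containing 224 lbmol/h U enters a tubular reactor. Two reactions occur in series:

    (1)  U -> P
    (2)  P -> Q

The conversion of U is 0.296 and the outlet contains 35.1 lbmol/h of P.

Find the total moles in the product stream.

Conversion of U: U consumed = 1ξ₁ = 0.296 × 224 → ξ₁ = 66.3 lbmol/h.
P balance: n_P = 0 + 1ξ₁ − 1ξ₂ = 35.1 → ξ₂ = (1·66.3 − 35.1)/1 = 31.2 lbmol/h.
Outlet amounts (n = n₀ + Σ ν·ξ):
  U: 224 − 1(66.3) = 157.7
  P: 0 + 1(66.3) − 1(31.2) = 35.1
  Q: 0 + 1(31.2) = 31.2
Total out = 157.7 + 35.1 + 31.2 = 224 lbmol/h.

224 lbmol/h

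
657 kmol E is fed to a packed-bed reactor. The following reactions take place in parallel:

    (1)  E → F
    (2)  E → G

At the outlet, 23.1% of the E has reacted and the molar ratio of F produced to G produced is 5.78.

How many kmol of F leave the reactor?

129 kmol

Conversion of E: E consumed = 0.231 × 657 = 151.8 kmol = 1ξ₁ + 1ξ₂.
Selectivity: 1ξ₁ / (1ξ₂) = 5.78 → ξ₁ = 5.78 ξ₂.
Substitute: (1·5.78 + 1) ξ₂ = 151.8 → ξ₂ = 22.38 kmol, ξ₁ = 129.4 kmol.
Outlet amounts (n = n₀ + Σ ν·ξ):
  E: 657 − 1(129.4) − 1(22.38) = 505.2
  F: 0 + 1(129.4) = 129.4
  G: 0 + 1(22.38) = 22.38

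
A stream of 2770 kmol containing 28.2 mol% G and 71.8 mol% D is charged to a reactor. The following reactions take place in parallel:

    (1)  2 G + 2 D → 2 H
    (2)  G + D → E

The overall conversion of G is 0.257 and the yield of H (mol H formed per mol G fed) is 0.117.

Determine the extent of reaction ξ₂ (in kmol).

Yield of H: 2ξ₁ / 781.1 = 0.117 → ξ₁ = 45.7 kmol.
Conversion of G: 2ξ₁ + 1ξ₂ = 0.257 × 781.1 = 200.8 → ξ₂ = 109.4 kmol.
Outlet amounts (n = n₀ + Σ ν·ξ):
  G: 781.1 − 2(45.7) − 1(109.4) = 580.4
  D: 1989 − 2(45.7) − 1(109.4) = 1788
  H: 0 + 2(45.7) = 91.39
  E: 0 + 1(109.4) = 109.4

ξ₂ = 109 kmol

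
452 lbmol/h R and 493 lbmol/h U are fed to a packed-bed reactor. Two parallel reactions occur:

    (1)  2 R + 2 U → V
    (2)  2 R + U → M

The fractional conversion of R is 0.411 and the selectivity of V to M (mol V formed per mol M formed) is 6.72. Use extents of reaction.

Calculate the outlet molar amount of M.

Conversion of R: R consumed = 0.411 × 452 = 185.8 lbmol/h = 2ξ₁ + 2ξ₂.
Selectivity: 1ξ₁ / (1ξ₂) = 6.72 → ξ₁ = 6.72 ξ₂.
Substitute: (2·6.72 + 2) ξ₂ = 185.8 → ξ₂ = 12.03 lbmol/h, ξ₁ = 80.85 lbmol/h.
Outlet amounts (n = n₀ + Σ ν·ξ):
  R: 452 − 2(80.85) − 2(12.03) = 266.2
  U: 493 − 2(80.85) − 1(12.03) = 319.3
  V: 0 + 1(80.85) = 80.85
  M: 0 + 1(12.03) = 12.03

12 lbmol/h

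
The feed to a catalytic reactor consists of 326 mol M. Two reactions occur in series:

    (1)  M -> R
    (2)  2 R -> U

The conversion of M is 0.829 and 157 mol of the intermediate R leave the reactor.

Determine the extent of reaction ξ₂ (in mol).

Conversion of M: M consumed = 1ξ₁ = 0.829 × 326 → ξ₁ = 270.3 mol.
R balance: n_R = 0 + 1ξ₁ − 2ξ₂ = 157 → ξ₂ = (1·270.3 − 157)/2 = 56.63 mol.
Outlet amounts (n = n₀ + Σ ν·ξ):
  M: 326 − 1(270.3) = 55.75
  R: 0 + 1(270.3) − 2(56.63) = 157
  U: 0 + 1(56.63) = 56.63

ξ₂ = 56.6 mol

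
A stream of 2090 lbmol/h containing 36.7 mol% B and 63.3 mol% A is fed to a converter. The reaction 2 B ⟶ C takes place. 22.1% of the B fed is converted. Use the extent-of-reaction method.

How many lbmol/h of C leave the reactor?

B reacted = 0.221 × 767 = 169.5 lbmol/h; ν_B = −2, so ξ = 169.5/2 = 84.76 lbmol/h.
Outlet amounts (n = n₀ + ν ξ):
  B: 767 − 2(84.76) = 597.5
  C: 0 + 1(84.76) = 84.76
  A: 1323 (inert)

84.8 lbmol/h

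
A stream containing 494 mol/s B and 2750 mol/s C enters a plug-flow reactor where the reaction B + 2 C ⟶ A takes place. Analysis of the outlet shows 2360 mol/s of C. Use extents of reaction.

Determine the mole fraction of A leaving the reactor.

For C: n = n₀ − 2ξ → 2360 = 2750 − 2ξ, giving ξ = 195 mol/s.
Outlet amounts (n = n₀ + ν ξ):
  B: 494 − 1(195) = 299
  C: 2750 − 2(195) = 2360
  A: 0 + 1(195) = 195
Total out = 2854 mol/s; y_A = 195 / 2854 = 0.06833.

0.0683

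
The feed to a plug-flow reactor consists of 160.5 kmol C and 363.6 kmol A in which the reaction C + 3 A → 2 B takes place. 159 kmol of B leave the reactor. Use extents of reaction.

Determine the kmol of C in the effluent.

81 kmol

For B: n = n₀ + 2ξ → 159 = 0 + 2ξ, giving ξ = 79.5 kmol.
Outlet amounts (n = n₀ + ν ξ):
  C: 160.5 − 1(79.5) = 81
  A: 363.6 − 3(79.5) = 125.1
  B: 0 + 2(79.5) = 159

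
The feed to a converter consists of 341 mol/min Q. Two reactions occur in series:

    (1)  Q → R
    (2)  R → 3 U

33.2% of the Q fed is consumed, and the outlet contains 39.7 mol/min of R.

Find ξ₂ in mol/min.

Conversion of Q: Q consumed = 1ξ₁ = 0.332 × 341 → ξ₁ = 113.2 mol/min.
R balance: n_R = 0 + 1ξ₁ − 1ξ₂ = 39.7 → ξ₂ = (1·113.2 − 39.7)/1 = 73.51 mol/min.
Outlet amounts (n = n₀ + Σ ν·ξ):
  Q: 341 − 1(113.2) = 227.8
  R: 0 + 1(113.2) − 1(73.51) = 39.7
  U: 0 + 3(73.51) = 220.5

ξ₂ = 73.5 mol/min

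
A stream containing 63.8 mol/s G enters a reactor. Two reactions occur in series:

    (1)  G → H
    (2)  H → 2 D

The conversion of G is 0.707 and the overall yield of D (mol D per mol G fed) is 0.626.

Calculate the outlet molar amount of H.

Conversion of G: G consumed = 1ξ₁ = 0.707 × 63.8 → ξ₁ = 45.11 mol/s.
Yield of D: 2ξ₂ / 63.8 = 0.626 → ξ₂ = 19.97 mol/s.
Outlet amounts (n = n₀ + Σ ν·ξ):
  G: 63.8 − 1(45.11) = 18.69
  H: 0 + 1(45.11) − 1(19.97) = 25.14
  D: 0 + 2(19.97) = 39.94

25.1 mol/s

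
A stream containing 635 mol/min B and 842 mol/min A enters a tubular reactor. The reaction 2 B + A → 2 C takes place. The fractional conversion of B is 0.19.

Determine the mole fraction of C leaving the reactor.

0.0852

B reacted = 0.19 × 635 = 120.7 mol/min; ν_B = −2, so ξ = 120.7/2 = 60.33 mol/min.
Outlet amounts (n = n₀ + ν ξ):
  B: 635 − 2(60.33) = 514.4
  A: 842 − 1(60.33) = 781.7
  C: 0 + 2(60.33) = 120.7
Total out = 1417 mol/min; y_C = 120.7 / 1417 = 0.08516.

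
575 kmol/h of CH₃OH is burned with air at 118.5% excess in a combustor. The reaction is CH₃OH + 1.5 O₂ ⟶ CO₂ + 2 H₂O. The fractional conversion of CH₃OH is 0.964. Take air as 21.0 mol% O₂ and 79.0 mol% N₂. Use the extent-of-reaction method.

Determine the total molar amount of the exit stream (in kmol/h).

9830 kmol/h

Stoichiometric O₂ = 1.5 × 575 = 862.5 kmol/h; O₂ fed = 862.5 × 2.185 = 1885 kmol/h.
N₂ fed = 1885 × 79/21 = 7090 kmol/h.
Fuel reacted = 0.964 × 575 → ξ = 554.3 kmol/h.
Outlet (n = n₀ + ν ξ):
  CH₃OH: 575 − 1(554.3) = 20.7
  O₂: 1885 − 1.5(554.3) = 1053
  N₂: 7090 (inert)
  CO₂: 0 + 1(554.3) = 554.3
  H₂O: 0 + 2(554.3) = 1109
Total out = 20.7 + 1053 + 7090 + 554.3 + 1109 = 9826 kmol/h.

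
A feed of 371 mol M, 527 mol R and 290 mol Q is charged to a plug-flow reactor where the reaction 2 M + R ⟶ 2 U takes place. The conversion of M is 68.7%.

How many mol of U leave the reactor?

M reacted = 0.687 × 371 = 254.9 mol; ν_M = −2, so ξ = 254.9/2 = 127.4 mol.
Outlet amounts (n = n₀ + ν ξ):
  M: 371 − 2(127.4) = 116.1
  R: 527 − 1(127.4) = 399.6
  U: 0 + 2(127.4) = 254.9
  Q: 290 (inert)

255 mol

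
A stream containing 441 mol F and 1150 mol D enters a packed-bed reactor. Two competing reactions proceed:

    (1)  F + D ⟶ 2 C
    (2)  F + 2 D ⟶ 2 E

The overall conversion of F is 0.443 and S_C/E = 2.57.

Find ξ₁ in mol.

Conversion of F: F consumed = 0.443 × 441 = 195.4 mol = 1ξ₁ + 1ξ₂.
Selectivity: 2ξ₁ / (2ξ₂) = 2.57 → ξ₁ = 2.57 ξ₂.
Substitute: (1·2.57 + 1) ξ₂ = 195.4 → ξ₂ = 54.72 mol, ξ₁ = 140.6 mol.
Outlet amounts (n = n₀ + Σ ν·ξ):
  F: 441 − 1(140.6) − 1(54.72) = 245.6
  D: 1150 − 1(140.6) − 2(54.72) = 899.9
  C: 0 + 2(140.6) = 281.3
  E: 0 + 2(54.72) = 109.4

ξ₁ = 141 mol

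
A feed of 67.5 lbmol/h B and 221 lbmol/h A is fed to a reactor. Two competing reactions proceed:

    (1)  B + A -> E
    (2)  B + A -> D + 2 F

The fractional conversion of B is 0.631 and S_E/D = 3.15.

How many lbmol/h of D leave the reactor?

10.3 lbmol/h

Conversion of B: B consumed = 0.631 × 67.5 = 42.59 lbmol/h = 1ξ₁ + 1ξ₂.
Selectivity: 1ξ₁ / (1ξ₂) = 3.15 → ξ₁ = 3.15 ξ₂.
Substitute: (1·3.15 + 1) ξ₂ = 42.59 → ξ₂ = 10.26 lbmol/h, ξ₁ = 32.33 lbmol/h.
Outlet amounts (n = n₀ + Σ ν·ξ):
  B: 67.5 − 1(32.33) − 1(10.26) = 24.91
  A: 221 − 1(32.33) − 1(10.26) = 178.4
  E: 0 + 1(32.33) = 32.33
  D: 0 + 1(10.26) = 10.26
  F: 0 + 2(10.26) = 20.53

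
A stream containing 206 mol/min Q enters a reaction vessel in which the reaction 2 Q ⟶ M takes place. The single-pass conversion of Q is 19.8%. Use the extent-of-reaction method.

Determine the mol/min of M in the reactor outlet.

20.4 mol/min

Q reacted = 0.198 × 206 = 40.79 mol/min; ν_Q = −2, so ξ = 40.79/2 = 20.39 mol/min.
Outlet amounts (n = n₀ + ν ξ):
  Q: 206 − 2(20.39) = 165.2
  M: 0 + 1(20.39) = 20.39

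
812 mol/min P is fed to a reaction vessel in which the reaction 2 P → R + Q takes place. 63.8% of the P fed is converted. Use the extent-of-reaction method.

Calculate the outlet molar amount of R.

P reacted = 0.638 × 812 = 518.1 mol/min; ν_P = −2, so ξ = 518.1/2 = 259 mol/min.
Outlet amounts (n = n₀ + ν ξ):
  P: 812 − 2(259) = 293.9
  R: 0 + 1(259) = 259
  Q: 0 + 1(259) = 259

259 mol/min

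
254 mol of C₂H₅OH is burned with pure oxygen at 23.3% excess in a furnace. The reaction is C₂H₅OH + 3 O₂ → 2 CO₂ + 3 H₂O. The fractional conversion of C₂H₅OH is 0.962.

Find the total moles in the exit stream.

Stoichiometric O₂ = 3 × 254 = 762 mol; O₂ fed = 762 × 1.233 = 939.5 mol.
Fuel reacted = 0.962 × 254 → ξ = 244.3 mol.
Outlet (n = n₀ + ν ξ):
  C₂H₅OH: 254 − 1(244.3) = 9.652
  O₂: 939.5 − 3(244.3) = 206.5
  CO₂: 0 + 2(244.3) = 488.7
  H₂O: 0 + 3(244.3) = 733
Total out = 9.652 + 206.5 + 488.7 + 733 = 1438 mol.

1440 mol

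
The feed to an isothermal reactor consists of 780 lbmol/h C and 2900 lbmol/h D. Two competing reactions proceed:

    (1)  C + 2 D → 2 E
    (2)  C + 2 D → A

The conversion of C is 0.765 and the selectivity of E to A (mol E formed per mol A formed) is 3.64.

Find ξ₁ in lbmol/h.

ξ₁ = 385 lbmol/h

Conversion of C: C consumed = 0.765 × 780 = 596.7 lbmol/h = 1ξ₁ + 1ξ₂.
Selectivity: 2ξ₁ / (1ξ₂) = 3.64 → ξ₁ = 1.82 ξ₂.
Substitute: (1·1.82 + 1) ξ₂ = 596.7 → ξ₂ = 211.6 lbmol/h, ξ₁ = 385.1 lbmol/h.
Outlet amounts (n = n₀ + Σ ν·ξ):
  C: 780 − 1(385.1) − 1(211.6) = 183.3
  D: 2900 − 2(385.1) − 2(211.6) = 1707
  E: 0 + 2(385.1) = 770.2
  A: 0 + 1(211.6) = 211.6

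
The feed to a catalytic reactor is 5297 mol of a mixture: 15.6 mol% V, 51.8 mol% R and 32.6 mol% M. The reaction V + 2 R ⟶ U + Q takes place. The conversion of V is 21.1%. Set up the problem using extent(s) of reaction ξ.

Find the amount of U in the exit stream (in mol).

V reacted = 0.211 × 826.3 = 174.4 mol; ν_V = −1, so ξ = 174.4/1 = 174.4 mol.
Outlet amounts (n = n₀ + ν ξ):
  V: 826.3 − 1(174.4) = 652
  R: 2744 − 2(174.4) = 2395
  U: 0 + 1(174.4) = 174.4
  Q: 0 + 1(174.4) = 174.4
  M: 1727 (inert)

174 mol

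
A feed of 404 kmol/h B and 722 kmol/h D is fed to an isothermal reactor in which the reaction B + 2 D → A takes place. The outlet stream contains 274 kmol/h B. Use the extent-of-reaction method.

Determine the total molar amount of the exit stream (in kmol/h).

For B: n = n₀ − 1ξ → 274 = 404 − 1ξ, giving ξ = 130 kmol/h.
Outlet amounts (n = n₀ + ν ξ):
  B: 404 − 1(130) = 274
  D: 722 − 2(130) = 462
  A: 0 + 1(130) = 130
Total out = 274 + 462 + 130 = 866 kmol/h.

866 kmol/h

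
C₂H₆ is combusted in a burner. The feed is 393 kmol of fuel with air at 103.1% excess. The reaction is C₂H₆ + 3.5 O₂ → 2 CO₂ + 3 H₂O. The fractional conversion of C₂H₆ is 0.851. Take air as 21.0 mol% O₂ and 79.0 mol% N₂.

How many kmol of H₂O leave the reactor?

Stoichiometric O₂ = 3.5 × 393 = 1376 kmol; O₂ fed = 1376 × 2.031 = 2794 kmol.
N₂ fed = 2794 × 79/21 = 10510 kmol.
Fuel reacted = 0.851 × 393 → ξ = 334.4 kmol.
Outlet (n = n₀ + ν ξ):
  C₂H₆: 393 − 1(334.4) = 58.56
  O₂: 2794 − 3.5(334.4) = 1623
  N₂: 10510 (inert)
  CO₂: 0 + 2(334.4) = 668.9
  H₂O: 0 + 3(334.4) = 1003

1000 kmol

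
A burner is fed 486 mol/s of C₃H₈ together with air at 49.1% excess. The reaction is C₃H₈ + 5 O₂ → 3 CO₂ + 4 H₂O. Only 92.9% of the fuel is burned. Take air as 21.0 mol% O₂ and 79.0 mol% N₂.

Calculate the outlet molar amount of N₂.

13600 mol/s

Stoichiometric O₂ = 5 × 486 = 2430 mol/s; O₂ fed = 2430 × 1.491 = 3623 mol/s.
N₂ fed = 3623 × 79/21 = 13630 mol/s.
Fuel reacted = 0.929 × 486 → ξ = 451.5 mol/s.
Outlet (n = n₀ + ν ξ):
  C₃H₈: 486 − 1(451.5) = 34.51
  O₂: 3623 − 5(451.5) = 1366
  N₂: 13630 (inert)
  CO₂: 0 + 3(451.5) = 1354
  H₂O: 0 + 4(451.5) = 1806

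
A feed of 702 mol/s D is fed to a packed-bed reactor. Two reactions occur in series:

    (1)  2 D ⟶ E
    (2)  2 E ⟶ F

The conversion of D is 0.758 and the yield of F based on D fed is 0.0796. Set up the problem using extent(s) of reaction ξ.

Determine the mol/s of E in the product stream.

Conversion of D: D consumed = 2ξ₁ = 0.758 × 702 → ξ₁ = 266.1 mol/s.
Yield of F: 1ξ₂ / 702 = 0.0796 → ξ₂ = 55.88 mol/s.
Outlet amounts (n = n₀ + Σ ν·ξ):
  D: 702 − 2(266.1) = 169.9
  E: 0 + 1(266.1) − 2(55.88) = 154.3
  F: 0 + 1(55.88) = 55.88

154 mol/s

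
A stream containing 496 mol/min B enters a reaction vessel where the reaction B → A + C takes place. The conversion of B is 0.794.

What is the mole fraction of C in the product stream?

B reacted = 0.794 × 496 = 393.8 mol/min; ν_B = −1, so ξ = 393.8/1 = 393.8 mol/min.
Outlet amounts (n = n₀ + ν ξ):
  B: 496 − 1(393.8) = 102.2
  A: 0 + 1(393.8) = 393.8
  C: 0 + 1(393.8) = 393.8
Total out = 889.8 mol/min; y_C = 393.8 / 889.8 = 0.4426.

0.443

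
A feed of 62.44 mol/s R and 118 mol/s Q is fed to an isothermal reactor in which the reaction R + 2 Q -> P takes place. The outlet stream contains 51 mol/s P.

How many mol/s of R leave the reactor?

11.4 mol/s

For P: n = n₀ + 1ξ → 51 = 0 + 1ξ, giving ξ = 51 mol/s.
Outlet amounts (n = n₀ + ν ξ):
  R: 62.44 − 1(51) = 11.44
  Q: 118 − 2(51) = 16
  P: 0 + 1(51) = 51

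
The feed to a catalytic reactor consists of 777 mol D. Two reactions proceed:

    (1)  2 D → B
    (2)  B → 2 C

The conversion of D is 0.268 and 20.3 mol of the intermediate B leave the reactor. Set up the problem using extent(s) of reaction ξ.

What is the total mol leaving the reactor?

757 mol

Conversion of D: D consumed = 2ξ₁ = 0.268 × 777 → ξ₁ = 104.1 mol.
B balance: n_B = 0 + 1ξ₁ − 1ξ₂ = 20.3 → ξ₂ = (1·104.1 − 20.3)/1 = 83.82 mol.
Outlet amounts (n = n₀ + Σ ν·ξ):
  D: 777 − 2(104.1) = 568.8
  B: 0 + 1(104.1) − 1(83.82) = 20.3
  C: 0 + 2(83.82) = 167.6
Total out = 568.8 + 20.3 + 167.6 = 756.7 mol.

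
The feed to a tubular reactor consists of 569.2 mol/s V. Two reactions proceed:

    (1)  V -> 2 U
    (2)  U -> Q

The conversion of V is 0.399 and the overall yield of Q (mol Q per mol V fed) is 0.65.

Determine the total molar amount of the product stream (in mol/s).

796 mol/s

Conversion of V: V consumed = 1ξ₁ = 0.399 × 569.2 → ξ₁ = 227.1 mol/s.
Yield of Q: 1ξ₂ / 569.2 = 0.65 → ξ₂ = 370 mol/s.
Outlet amounts (n = n₀ + Σ ν·ξ):
  V: 569.2 − 1(227.1) = 342.1
  U: 0 + 2(227.1) − 1(370) = 84.24
  Q: 0 + 1(370) = 370
Total out = 342.1 + 84.24 + 370 = 796.3 mol/s.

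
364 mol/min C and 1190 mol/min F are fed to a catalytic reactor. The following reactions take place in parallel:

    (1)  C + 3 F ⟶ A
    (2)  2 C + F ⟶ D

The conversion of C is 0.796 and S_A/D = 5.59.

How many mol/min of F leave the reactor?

512 mol/min

Conversion of C: C consumed = 0.796 × 364 = 289.7 mol/min = 1ξ₁ + 2ξ₂.
Selectivity: 1ξ₁ / (1ξ₂) = 5.59 → ξ₁ = 5.59 ξ₂.
Substitute: (1·5.59 + 2) ξ₂ = 289.7 → ξ₂ = 38.17 mol/min, ξ₁ = 213.4 mol/min.
Outlet amounts (n = n₀ + Σ ν·ξ):
  C: 364 − 1(213.4) − 2(38.17) = 74.26
  F: 1190 − 3(213.4) − 1(38.17) = 511.6
  A: 0 + 1(213.4) = 213.4
  D: 0 + 1(38.17) = 38.17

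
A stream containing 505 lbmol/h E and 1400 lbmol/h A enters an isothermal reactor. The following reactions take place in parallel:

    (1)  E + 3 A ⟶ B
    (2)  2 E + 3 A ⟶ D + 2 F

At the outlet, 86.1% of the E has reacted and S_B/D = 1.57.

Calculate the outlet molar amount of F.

Conversion of E: E consumed = 0.861 × 505 = 434.8 lbmol/h = 1ξ₁ + 2ξ₂.
Selectivity: 1ξ₁ / (1ξ₂) = 1.57 → ξ₁ = 1.57 ξ₂.
Substitute: (1·1.57 + 2) ξ₂ = 434.8 → ξ₂ = 121.8 lbmol/h, ξ₁ = 191.2 lbmol/h.
Outlet amounts (n = n₀ + Σ ν·ξ):
  E: 505 − 1(191.2) − 2(121.8) = 70.2
  A: 1400 − 3(191.2) − 3(121.8) = 461
  B: 0 + 1(191.2) = 191.2
  D: 0 + 1(121.8) = 121.8
  F: 0 + 2(121.8) = 243.6

244 lbmol/h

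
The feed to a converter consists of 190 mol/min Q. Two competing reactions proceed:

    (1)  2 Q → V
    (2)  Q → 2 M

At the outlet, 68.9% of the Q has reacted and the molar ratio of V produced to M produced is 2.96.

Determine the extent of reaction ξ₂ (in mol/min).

ξ₂ = 10.2 mol/min

Conversion of Q: Q consumed = 0.689 × 190 = 130.9 mol/min = 2ξ₁ + 1ξ₂.
Selectivity: 1ξ₁ / (2ξ₂) = 2.96 → ξ₁ = 5.92 ξ₂.
Substitute: (2·5.92 + 1) ξ₂ = 130.9 → ξ₂ = 10.2 mol/min, ξ₁ = 60.36 mol/min.
Outlet amounts (n = n₀ + Σ ν·ξ):
  Q: 190 − 2(60.36) − 1(10.2) = 59.09
  V: 0 + 1(60.36) = 60.36
  M: 0 + 2(10.2) = 20.39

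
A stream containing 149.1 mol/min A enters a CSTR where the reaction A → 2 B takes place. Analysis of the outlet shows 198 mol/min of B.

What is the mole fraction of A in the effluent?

0.202

For B: n = n₀ + 2ξ → 198 = 0 + 2ξ, giving ξ = 99 mol/min.
Outlet amounts (n = n₀ + ν ξ):
  A: 149.1 − 1(99) = 50.1
  B: 0 + 2(99) = 198
Total out = 248.1 mol/min; y_A = 50.1 / 248.1 = 0.2019.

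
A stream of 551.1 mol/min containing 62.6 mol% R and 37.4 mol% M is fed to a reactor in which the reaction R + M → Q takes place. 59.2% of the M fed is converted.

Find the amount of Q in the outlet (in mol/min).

M reacted = 0.592 × 206.1 = 122 mol/min; ν_M = −1, so ξ = 122/1 = 122 mol/min.
Outlet amounts (n = n₀ + ν ξ):
  R: 345 − 1(122) = 223
  M: 206.1 − 1(122) = 84.09
  Q: 0 + 1(122) = 122

122 mol/min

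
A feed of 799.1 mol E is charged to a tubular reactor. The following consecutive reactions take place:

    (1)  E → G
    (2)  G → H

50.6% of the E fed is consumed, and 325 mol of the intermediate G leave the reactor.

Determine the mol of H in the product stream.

79.3 mol

Conversion of E: E consumed = 1ξ₁ = 0.506 × 799.1 → ξ₁ = 404.3 mol.
G balance: n_G = 0 + 1ξ₁ − 1ξ₂ = 325 → ξ₂ = (1·404.3 − 325)/1 = 79.34 mol.
Outlet amounts (n = n₀ + Σ ν·ξ):
  E: 799.1 − 1(404.3) = 394.8
  G: 0 + 1(404.3) − 1(79.34) = 325
  H: 0 + 1(79.34) = 79.34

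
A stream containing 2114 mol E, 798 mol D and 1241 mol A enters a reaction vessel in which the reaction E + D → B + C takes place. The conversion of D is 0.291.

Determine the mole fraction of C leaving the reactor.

0.0559

D reacted = 0.291 × 798 = 232.2 mol; ν_D = −1, so ξ = 232.2/1 = 232.2 mol.
Outlet amounts (n = n₀ + ν ξ):
  E: 2114 − 1(232.2) = 1882
  D: 798 − 1(232.2) = 565.8
  B: 0 + 1(232.2) = 232.2
  C: 0 + 1(232.2) = 232.2
  A: 1241 (inert)
Total out = 4153 mol; y_C = 232.2 / 4153 = 0.05592.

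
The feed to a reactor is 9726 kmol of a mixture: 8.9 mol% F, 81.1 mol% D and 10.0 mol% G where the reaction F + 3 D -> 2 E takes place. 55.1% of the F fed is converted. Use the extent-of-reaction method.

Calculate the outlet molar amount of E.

F reacted = 0.551 × 865.6 = 477 kmol; ν_F = −1, so ξ = 477/1 = 477 kmol.
Outlet amounts (n = n₀ + ν ξ):
  F: 865.6 − 1(477) = 388.7
  D: 7888 − 3(477) = 6457
  E: 0 + 2(477) = 953.9
  G: 972.6 (inert)

954 kmol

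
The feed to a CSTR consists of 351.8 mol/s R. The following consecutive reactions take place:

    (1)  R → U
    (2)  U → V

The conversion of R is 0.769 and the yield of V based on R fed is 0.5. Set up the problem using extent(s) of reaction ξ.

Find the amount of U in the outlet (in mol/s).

Conversion of R: R consumed = 1ξ₁ = 0.769 × 351.8 → ξ₁ = 270.5 mol/s.
Yield of V: 1ξ₂ / 351.8 = 0.5 → ξ₂ = 175.9 mol/s.
Outlet amounts (n = n₀ + Σ ν·ξ):
  R: 351.8 − 1(270.5) = 81.27
  U: 0 + 1(270.5) − 1(175.9) = 94.63
  V: 0 + 1(175.9) = 175.9

94.6 mol/s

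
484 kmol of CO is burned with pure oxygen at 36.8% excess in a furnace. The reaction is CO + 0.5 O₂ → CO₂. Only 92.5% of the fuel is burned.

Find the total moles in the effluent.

591 kmol

Stoichiometric O₂ = 0.5 × 484 = 242 kmol; O₂ fed = 242 × 1.368 = 331.1 kmol.
Fuel reacted = 0.925 × 484 → ξ = 447.7 kmol.
Outlet (n = n₀ + ν ξ):
  CO: 484 − 1(447.7) = 36.3
  O₂: 331.1 − 0.5(447.7) = 107.2
  CO₂: 0 + 1(447.7) = 447.7
Total out = 36.3 + 107.2 + 447.7 = 591.2 kmol.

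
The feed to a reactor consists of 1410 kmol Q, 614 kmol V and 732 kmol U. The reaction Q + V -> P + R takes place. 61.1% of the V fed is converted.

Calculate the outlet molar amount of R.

V reacted = 0.611 × 614 = 375.2 kmol; ν_V = −1, so ξ = 375.2/1 = 375.2 kmol.
Outlet amounts (n = n₀ + ν ξ):
  Q: 1410 − 1(375.2) = 1035
  V: 614 − 1(375.2) = 238.8
  P: 0 + 1(375.2) = 375.2
  R: 0 + 1(375.2) = 375.2
  U: 732 (inert)

375 kmol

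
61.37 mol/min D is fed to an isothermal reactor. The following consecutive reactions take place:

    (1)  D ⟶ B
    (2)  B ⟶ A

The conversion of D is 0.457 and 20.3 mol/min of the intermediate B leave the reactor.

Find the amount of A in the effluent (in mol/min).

Conversion of D: D consumed = 1ξ₁ = 0.457 × 61.37 → ξ₁ = 28.05 mol/min.
B balance: n_B = 0 + 1ξ₁ − 1ξ₂ = 20.3 → ξ₂ = (1·28.05 − 20.3)/1 = 7.746 mol/min.
Outlet amounts (n = n₀ + Σ ν·ξ):
  D: 61.37 − 1(28.05) = 33.32
  B: 0 + 1(28.05) − 1(7.746) = 20.3
  A: 0 + 1(7.746) = 7.746

7.75 mol/min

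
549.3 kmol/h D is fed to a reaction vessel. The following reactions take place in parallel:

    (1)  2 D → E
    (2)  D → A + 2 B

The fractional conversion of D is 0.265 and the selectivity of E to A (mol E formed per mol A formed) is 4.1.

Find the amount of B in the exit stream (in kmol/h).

31.6 kmol/h

Conversion of D: D consumed = 0.265 × 549.3 = 145.6 kmol/h = 2ξ₁ + 1ξ₂.
Selectivity: 1ξ₁ / (1ξ₂) = 4.1 → ξ₁ = 4.1 ξ₂.
Substitute: (2·4.1 + 1) ξ₂ = 145.6 → ξ₂ = 15.82 kmol/h, ξ₁ = 64.87 kmol/h.
Outlet amounts (n = n₀ + Σ ν·ξ):
  D: 549.3 − 2(64.87) − 1(15.82) = 403.7
  E: 0 + 1(64.87) = 64.87
  A: 0 + 1(15.82) = 15.82
  B: 0 + 2(15.82) = 31.64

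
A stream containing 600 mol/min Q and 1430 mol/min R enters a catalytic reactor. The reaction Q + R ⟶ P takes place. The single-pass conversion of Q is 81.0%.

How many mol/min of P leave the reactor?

Q reacted = 0.81 × 600 = 486 mol/min; ν_Q = −1, so ξ = 486/1 = 486 mol/min.
Outlet amounts (n = n₀ + ν ξ):
  Q: 600 − 1(486) = 114
  R: 1430 − 1(486) = 944
  P: 0 + 1(486) = 486

486 mol/min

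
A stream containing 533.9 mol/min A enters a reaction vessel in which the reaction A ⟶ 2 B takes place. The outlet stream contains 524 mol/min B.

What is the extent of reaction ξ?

ξ = 262 mol/min

For B: n = n₀ + 2ξ → 524 = 0 + 2ξ, giving ξ = 262 mol/min.
Outlet amounts (n = n₀ + ν ξ):
  A: 533.9 − 1(262) = 271.9
  B: 0 + 2(262) = 524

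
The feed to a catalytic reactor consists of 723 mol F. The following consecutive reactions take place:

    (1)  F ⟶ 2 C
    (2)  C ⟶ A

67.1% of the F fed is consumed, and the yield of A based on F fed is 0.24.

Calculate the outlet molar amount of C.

Conversion of F: F consumed = 1ξ₁ = 0.671 × 723 → ξ₁ = 485.1 mol.
Yield of A: 1ξ₂ / 723 = 0.24 → ξ₂ = 173.5 mol.
Outlet amounts (n = n₀ + Σ ν·ξ):
  F: 723 − 1(485.1) = 237.9
  C: 0 + 2(485.1) − 1(173.5) = 796.7
  A: 0 + 1(173.5) = 173.5

797 mol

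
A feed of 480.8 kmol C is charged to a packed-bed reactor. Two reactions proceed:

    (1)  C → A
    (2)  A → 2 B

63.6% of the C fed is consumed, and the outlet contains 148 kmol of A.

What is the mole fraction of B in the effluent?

0.494

Conversion of C: C consumed = 1ξ₁ = 0.636 × 480.8 → ξ₁ = 305.8 kmol.
A balance: n_A = 0 + 1ξ₁ − 1ξ₂ = 148 → ξ₂ = (1·305.8 − 148)/1 = 157.8 kmol.
Outlet amounts (n = n₀ + Σ ν·ξ):
  C: 480.8 − 1(305.8) = 175
  A: 0 + 1(305.8) − 1(157.8) = 148
  B: 0 + 2(157.8) = 315.6
Total out = 638.6 kmol; y_B = 315.6 / 638.6 = 0.4942.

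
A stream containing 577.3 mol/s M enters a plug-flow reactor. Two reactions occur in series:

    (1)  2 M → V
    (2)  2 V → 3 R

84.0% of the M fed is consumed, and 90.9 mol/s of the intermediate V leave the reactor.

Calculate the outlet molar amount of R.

227 mol/s

Conversion of M: M consumed = 2ξ₁ = 0.84 × 577.3 → ξ₁ = 242.5 mol/s.
V balance: n_V = 0 + 1ξ₁ − 2ξ₂ = 90.9 → ξ₂ = (1·242.5 − 90.9)/2 = 75.78 mol/s.
Outlet amounts (n = n₀ + Σ ν·ξ):
  M: 577.3 − 2(242.5) = 92.37
  V: 0 + 1(242.5) − 2(75.78) = 90.9
  R: 0 + 3(75.78) = 227.3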